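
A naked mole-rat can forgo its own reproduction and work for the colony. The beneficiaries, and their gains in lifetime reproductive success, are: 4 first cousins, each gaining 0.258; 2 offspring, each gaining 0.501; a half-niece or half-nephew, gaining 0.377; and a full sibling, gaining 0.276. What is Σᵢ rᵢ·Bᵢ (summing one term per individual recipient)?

0.815125

r to a first cousin = 1/8 (first cousins share one grandparent pair — two paths of length 4: r = 2·(1/2)^4 = 1/8).
r to an offspring = 0.5 (one parent–offspring link: r = (1/2)^1 = 1/2).
r to a half-niece or half-nephew = 0.125 (half-aunt/uncle↔niece/nephew: one path of length 3: r = (1/2)^3 = 1/8).
r to a full sibling = 0.5 (full sibs share both parents — two paths of length 2: r = 2·(1/2)^2 = 1/2).
Summing one r·B term per recipient: 4·0.125·0.258 + 2·0.5·0.501 + 1·0.125·0.377 + 1·0.5·0.276 = 0.815125.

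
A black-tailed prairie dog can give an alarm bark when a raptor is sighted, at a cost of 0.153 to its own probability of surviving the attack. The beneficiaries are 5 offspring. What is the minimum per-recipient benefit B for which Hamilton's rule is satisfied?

r to an offspring = 0.5 (one parent–offspring link: r = (1/2)^1 = 1/2).
Hamilton's rule with n recipients of equal r: n·r·B > C, so B > C/(n·r) = 0.153/(5·0.5) = 0.0612.

0.0612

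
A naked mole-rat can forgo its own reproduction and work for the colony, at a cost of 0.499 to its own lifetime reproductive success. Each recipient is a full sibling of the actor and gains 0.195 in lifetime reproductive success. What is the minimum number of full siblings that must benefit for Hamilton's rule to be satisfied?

r to a full sibling = 1/2 (full sibs share both parents — two paths of length 2: r = 2·(1/2)^2 = 1/2).
Hamilton's rule: n·r·B > C  ⇒  n > C/(r·B) = 0.499/(0.5·0.195) = 5.118.
The smallest integer exceeding 5.118 is 6.

6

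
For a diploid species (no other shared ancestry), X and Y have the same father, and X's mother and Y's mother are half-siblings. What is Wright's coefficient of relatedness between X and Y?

Wright's path rule: contributions from independent ancestry routes add.
X and Y are related in two ways: half-sibs through their shared father (r = 1/4) and half first cousins through their mothers (r = 1/16).
r = 1/4 + 1/16 = 0.3125.

0.3125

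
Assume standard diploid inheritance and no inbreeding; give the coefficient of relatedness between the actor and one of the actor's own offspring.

Each parent–offspring link contributes a factor of 1/2, and independent paths through distinct common ancestors add.
One parent–offspring link: r = (1/2)^1 = 1/2.

0.5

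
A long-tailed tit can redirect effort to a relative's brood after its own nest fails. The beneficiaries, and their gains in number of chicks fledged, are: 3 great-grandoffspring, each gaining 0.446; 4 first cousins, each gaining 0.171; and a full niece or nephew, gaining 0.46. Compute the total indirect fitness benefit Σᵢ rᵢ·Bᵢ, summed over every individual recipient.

r to a great-grandoffspring = 1/8 (three parent–offspring links: r = (1/2)^3 = 1/8).
r to a first cousin = 1/8 (first cousins share one grandparent pair — two paths of length 4: r = 2·(1/2)^4 = 1/8).
r to a full niece or nephew = 0.25 (full aunt/uncle↔niece/nephew: two paths of length 3 through the shared grandparent pair: r = 2·(1/2)^3 = 1/4).
Summing one r·B term per recipient: 3·0.125·0.446 + 4·0.125·0.171 + 1·0.25·0.46 = 0.36775.

0.36775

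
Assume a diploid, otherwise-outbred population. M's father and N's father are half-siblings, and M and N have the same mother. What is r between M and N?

0.3125

Relatedness sums over independent paths through distinct common ancestors.
M and N are related in two ways: half first cousins through their fathers (r = 1/16) and half-sibs through their shared mother (r = 1/4).
r = 1/16 + 1/4 = 5/16 = 0.3125.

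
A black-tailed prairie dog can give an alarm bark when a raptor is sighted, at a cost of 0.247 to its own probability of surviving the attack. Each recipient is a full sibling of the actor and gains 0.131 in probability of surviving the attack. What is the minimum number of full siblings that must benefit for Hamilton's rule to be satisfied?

4

r to a full sibling = 0.5 (full sibs share both parents — two paths of length 2: r = 2·(1/2)^2 = 1/2).
Hamilton's rule: n·r·B > C  ⇒  n > C/(r·B) = 0.247/(0.5·0.131) = 3.771.
The smallest integer exceeding 3.771 is 4.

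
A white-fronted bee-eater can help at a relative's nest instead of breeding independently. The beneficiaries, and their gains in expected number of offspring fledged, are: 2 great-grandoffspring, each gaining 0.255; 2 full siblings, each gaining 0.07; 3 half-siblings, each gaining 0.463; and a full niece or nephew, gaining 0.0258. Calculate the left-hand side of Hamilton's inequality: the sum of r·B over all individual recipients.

0.48745

r to a great-grandoffspring = 0.125 (three parent–offspring links: r = (1/2)^3 = 1/8).
r to a full sibling = 0.5 (full sibs share both parents — two paths of length 2: r = 2·(1/2)^2 = 1/2).
r to a half-sibling = 0.25 (half-sibs share one parent — one path of length 2: r = (1/2)^2 = 1/4).
r to a full niece or nephew = 0.25 (full aunt/uncle↔niece/nephew: two paths of length 3 through the shared grandparent pair: r = 2·(1/2)^3 = 1/4).
Summing one r·B term per recipient: 2·0.125·0.255 + 2·0.5·0.07 + 3·0.25·0.463 + 1·0.25·0.0258 = 0.48745.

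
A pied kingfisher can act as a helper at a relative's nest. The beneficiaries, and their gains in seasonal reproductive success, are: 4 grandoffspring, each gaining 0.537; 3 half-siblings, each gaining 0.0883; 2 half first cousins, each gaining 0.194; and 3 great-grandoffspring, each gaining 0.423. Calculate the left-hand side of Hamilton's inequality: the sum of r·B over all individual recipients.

0.7861

r to a grandoffspring = 0.25 (two parent–offspring links: r = (1/2)^2 = 1/4).
r to a half-sibling = 1/4 (half-sibs share one parent — one path of length 2: r = (1/2)^2 = 1/4).
r to a half first cousin = 0.0625 (half first cousins share one grandparent — one path of length 4: r = (1/2)^4 = 1/16).
r to a great-grandoffspring = 1/8 (three parent–offspring links: r = (1/2)^3 = 1/8).
Summing one r·B term per recipient: 4·0.25·0.537 + 3·0.25·0.0883 + 2·0.0625·0.194 + 3·0.125·0.423 = 0.7861.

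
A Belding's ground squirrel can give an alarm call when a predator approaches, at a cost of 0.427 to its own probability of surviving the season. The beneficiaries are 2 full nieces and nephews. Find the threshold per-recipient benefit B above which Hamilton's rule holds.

r to a full niece or nephew = 0.25 (full aunt/uncle↔niece/nephew: two paths of length 3 through the shared grandparent pair: r = 2·(1/2)^3 = 1/4).
Hamilton's rule with n recipients of equal r: n·r·B > C, so B > C/(n·r) = 0.427/(2·0.25) = 0.854.

0.854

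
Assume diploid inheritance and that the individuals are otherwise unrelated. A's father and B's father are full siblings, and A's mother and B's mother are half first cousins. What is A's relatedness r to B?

Independent pedigree routes through distinct common ancestors add.
A and B are related in two ways: first cousins through their fathers (r = 1/8) and half second cousins through their mothers (r = 1/64).
r = 1/8 + 1/64 = 0.140625.

0.140625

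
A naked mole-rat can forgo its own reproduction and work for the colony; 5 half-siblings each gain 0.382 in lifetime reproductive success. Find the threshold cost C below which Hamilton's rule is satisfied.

0.4775

r to a half-sibling = 0.25 (half-sibs share one parent — one path of length 2: r = (1/2)^2 = 1/4).
Hamilton's rule: n·r·B > C, so the trait is favored while C < n·r·B = 5·0.25·0.382 = 0.4775.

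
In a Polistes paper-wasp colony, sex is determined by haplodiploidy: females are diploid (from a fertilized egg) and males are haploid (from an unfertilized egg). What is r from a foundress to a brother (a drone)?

0.25

Her haploid brother carries none of their father's genes and a random half of their mother's genome; that half matches the maternal half of her own genome with probability 1/2: r = 1/2 · 1/2 = 1/4.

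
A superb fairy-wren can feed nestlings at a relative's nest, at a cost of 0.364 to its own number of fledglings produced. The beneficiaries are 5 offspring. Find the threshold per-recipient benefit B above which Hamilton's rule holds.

0.1456

r to an offspring = 1/2 (one parent–offspring link: r = (1/2)^1 = 1/2).
Hamilton's rule with n recipients of equal r: n·r·B > C, so B > C/(n·r) = 0.364/(5·0.5) = 0.1456.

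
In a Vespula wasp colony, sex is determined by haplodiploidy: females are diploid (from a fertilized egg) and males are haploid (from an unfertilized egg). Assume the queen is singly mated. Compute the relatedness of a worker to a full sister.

Haplodiploid full sisters inherit their father's entire haploid genome identically (contributing 1/2) and on average half of their mother's contribution (1/2 · 1/2 = 1/4); r = 1/2 + 1/4 = 3/4.

0.75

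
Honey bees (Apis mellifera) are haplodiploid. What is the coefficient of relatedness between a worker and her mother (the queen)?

0.5

One meiotic link between diploid queen and diploid daughter: r = 1/2.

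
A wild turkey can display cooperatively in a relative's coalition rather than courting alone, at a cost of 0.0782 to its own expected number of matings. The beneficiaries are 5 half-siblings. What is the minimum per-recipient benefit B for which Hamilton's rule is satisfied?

r to a half-sibling = 0.25 (half-sibs share one parent — one path of length 2: r = (1/2)^2 = 1/4).
Hamilton's rule with n recipients of equal r: n·r·B > C, so B > C/(n·r) = 0.0782/(5·0.25) = 0.0626.

0.0626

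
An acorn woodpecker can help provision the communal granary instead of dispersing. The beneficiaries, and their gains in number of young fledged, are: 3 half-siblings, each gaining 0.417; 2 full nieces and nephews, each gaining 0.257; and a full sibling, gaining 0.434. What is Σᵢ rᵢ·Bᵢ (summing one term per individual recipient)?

r to a half-sibling = 1/4 (half-sibs share one parent — one path of length 2: r = (1/2)^2 = 1/4).
r to a full niece or nephew = 1/4 (full aunt/uncle↔niece/nephew: two paths of length 3 through the shared grandparent pair: r = 2·(1/2)^3 = 1/4).
r to a full sibling = 0.5 (full sibs share both parents — two paths of length 2: r = 2·(1/2)^2 = 1/2).
Summing one r·B term per recipient: 3·0.25·0.417 + 2·0.25·0.257 + 1·0.5·0.434 = 0.65825.

0.65825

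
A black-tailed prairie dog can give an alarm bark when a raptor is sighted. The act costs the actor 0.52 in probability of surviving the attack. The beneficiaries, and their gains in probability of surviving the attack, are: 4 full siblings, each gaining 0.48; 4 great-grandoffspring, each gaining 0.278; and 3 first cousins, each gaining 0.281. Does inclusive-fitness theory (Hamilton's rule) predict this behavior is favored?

Hamilton's rule: the trait is favored when the sum of r·B over every recipient exceeds the actor's cost C.
r to a full sibling = 0.5 (full sibs share both parents — two paths of length 2: r = 2·(1/2)^2 = 1/2).
r to a great-grandoffspring = 0.125 (three parent–offspring links: r = (1/2)^3 = 1/8).
r to a first cousin = 1/8 (first cousins share one grandparent pair — two paths of length 4: r = 2·(1/2)^4 = 1/8).
Summing one r·B term per recipient: 4·0.5·0.48 + 4·0.125·0.278 + 3·0.125·0.281 = 1.204375.
1.204375 > 0.52: the indirect benefit exceeds the cost.

Yes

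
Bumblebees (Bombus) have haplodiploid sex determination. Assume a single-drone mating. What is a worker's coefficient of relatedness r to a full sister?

Haplodiploid full sisters inherit their father's entire haploid genome identically (contributing 1/2) and on average half of their mother's contribution (1/2 · 1/2 = 1/4); r = 1/2 + 1/4 = 3/4.

0.75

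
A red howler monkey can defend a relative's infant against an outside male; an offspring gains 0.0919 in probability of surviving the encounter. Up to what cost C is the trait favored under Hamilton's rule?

0.04595

r to an offspring = 0.5 (one parent–offspring link: r = (1/2)^1 = 1/2).
Hamilton's rule: n·r·B > C, so the trait is favored while C < n·r·B = 1·0.5·0.0919 = 0.04595.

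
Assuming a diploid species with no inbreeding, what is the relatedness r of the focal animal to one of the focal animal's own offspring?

Each parent–offspring link contributes a factor of 1/2, and independent paths through distinct common ancestors add.
One parent–offspring link: r = (1/2)^1 = 1/2.

0.5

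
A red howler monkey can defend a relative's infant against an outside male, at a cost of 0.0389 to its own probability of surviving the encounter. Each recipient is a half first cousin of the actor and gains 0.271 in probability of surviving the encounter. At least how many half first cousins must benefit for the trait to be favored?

3

r to a half first cousin = 0.0625 (half first cousins share one grandparent — one path of length 4: r = (1/2)^4 = 1/16).
Hamilton's rule: n·r·B > C  ⇒  n > C/(r·B) = 0.0389/(0.0625·0.271) = 2.297.
The smallest integer exceeding 2.297 is 3.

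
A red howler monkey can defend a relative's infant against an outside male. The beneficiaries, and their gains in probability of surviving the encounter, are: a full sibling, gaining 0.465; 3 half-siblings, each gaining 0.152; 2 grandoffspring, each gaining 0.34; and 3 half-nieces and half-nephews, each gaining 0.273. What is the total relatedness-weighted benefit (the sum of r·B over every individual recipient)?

0.618875

r to a full sibling = 1/2 (full sibs share both parents — two paths of length 2: r = 2·(1/2)^2 = 1/2).
r to a half-sibling = 0.25 (half-sibs share one parent — one path of length 2: r = (1/2)^2 = 1/4).
r to a grandoffspring = 1/4 (two parent–offspring links: r = (1/2)^2 = 1/4).
r to a half-niece or half-nephew = 0.125 (half-aunt/uncle↔niece/nephew: one path of length 3: r = (1/2)^3 = 1/8).
Summing one r·B term per recipient: 1·0.5·0.465 + 3·0.25·0.152 + 2·0.25·0.34 + 3·0.125·0.273 = 0.618875.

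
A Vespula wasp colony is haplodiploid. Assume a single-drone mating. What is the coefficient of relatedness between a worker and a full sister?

0.75

Haplodiploid full sisters inherit their father's entire haploid genome identically (contributing 1/2) and on average half of their mother's contribution (1/2 · 1/2 = 1/4); r = 1/2 + 1/4 = 3/4.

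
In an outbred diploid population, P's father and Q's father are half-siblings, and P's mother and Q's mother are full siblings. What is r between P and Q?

With two independent routes of shared ancestry, r is the sum of the two contributions.
P and Q are related in two ways: half first cousins through their fathers (r = 1/16) and first cousins through their mothers (r = 1/8).
r = 1/16 + 1/8 = 3/16 = 0.1875.

0.1875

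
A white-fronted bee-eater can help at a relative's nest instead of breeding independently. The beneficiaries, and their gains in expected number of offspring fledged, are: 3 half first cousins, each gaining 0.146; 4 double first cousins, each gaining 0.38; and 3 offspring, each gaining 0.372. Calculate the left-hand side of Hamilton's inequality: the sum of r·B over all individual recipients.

0.965375

r to a half first cousin = 0.0625 (half first cousins share one grandparent — one path of length 4: r = (1/2)^4 = 1/16).
r to a double first cousin = 1/4 (double first cousins share both grandparent pairs — four paths of length 4: r = 4·(1/2)^4 = 1/4).
r to an offspring = 1/2 (one parent–offspring link: r = (1/2)^1 = 1/2).
Summing one r·B term per recipient: 3·0.0625·0.146 + 4·0.25·0.38 + 3·0.5·0.372 = 0.965375.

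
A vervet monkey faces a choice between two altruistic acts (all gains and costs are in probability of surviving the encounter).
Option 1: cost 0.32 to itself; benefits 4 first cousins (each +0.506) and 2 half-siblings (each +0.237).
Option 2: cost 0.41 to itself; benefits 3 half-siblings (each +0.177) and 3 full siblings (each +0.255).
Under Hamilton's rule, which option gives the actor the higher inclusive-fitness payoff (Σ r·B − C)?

Option 1: r to a first cousin = 0.125.
Option 1: r to a half-sibling = 0.25.
Option 1: Σ r·B − C = (4·0.125·0.506 + 2·0.25·0.237) − 0.32 = 0.0515.
Option 2: r to a half-sibling = 0.25.
Option 2: r to a full sibling = 0.5.
Option 2: Σ r·B − C = (3·0.25·0.177 + 3·0.5·0.255) − 0.41 = 0.10525.
Option 2 has the higher net inclusive-fitness payoff.

Option 2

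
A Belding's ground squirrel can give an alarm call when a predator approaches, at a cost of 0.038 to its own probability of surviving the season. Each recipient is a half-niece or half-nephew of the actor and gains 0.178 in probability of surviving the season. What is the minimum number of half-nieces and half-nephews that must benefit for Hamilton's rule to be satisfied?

r to a half-niece or half-nephew = 1/8 (half-aunt/uncle↔niece/nephew: one path of length 3: r = (1/2)^3 = 1/8).
Hamilton's rule: n·r·B > C  ⇒  n > C/(r·B) = 0.038/(0.125·0.178) = 1.708.
The smallest integer exceeding 1.708 is 2.

2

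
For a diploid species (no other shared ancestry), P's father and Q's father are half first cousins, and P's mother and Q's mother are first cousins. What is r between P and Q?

0.046875

Relatedness sums over independent paths through distinct common ancestors.
P and Q are related in two ways: half second cousins through their fathers (r = 1/64) and second cousins through their mothers (r = 1/32).
r = 1/64 + 1/32 = 0.046875.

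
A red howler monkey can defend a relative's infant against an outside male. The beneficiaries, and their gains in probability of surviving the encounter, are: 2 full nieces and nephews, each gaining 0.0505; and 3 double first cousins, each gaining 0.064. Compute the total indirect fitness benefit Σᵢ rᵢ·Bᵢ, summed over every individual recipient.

r to a full niece or nephew = 0.25 (full aunt/uncle↔niece/nephew: two paths of length 3 through the shared grandparent pair: r = 2·(1/2)^3 = 1/4).
r to a double first cousin = 0.25 (double first cousins share both grandparent pairs — four paths of length 4: r = 4·(1/2)^4 = 1/4).
Summing one r·B term per recipient: 2·0.25·0.0505 + 3·0.25·0.064 = 0.07325.

0.07325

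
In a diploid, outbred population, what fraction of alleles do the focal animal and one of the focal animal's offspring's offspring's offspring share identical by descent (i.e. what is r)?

Each parent–offspring link contributes a factor of 1/2, and independent paths through distinct common ancestors add.
Three parent–offspring links: r = (1/2)^3 = 1/8.

0.125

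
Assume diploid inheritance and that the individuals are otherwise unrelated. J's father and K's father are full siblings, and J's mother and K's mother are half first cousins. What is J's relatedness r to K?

With two independent routes of shared ancestry, r is the sum of the two contributions.
J and K are related in two ways: first cousins through their fathers (r = 1/8) and half second cousins through their mothers (r = 1/64).
r = 1/8 + 1/64 = 0.140625.

0.140625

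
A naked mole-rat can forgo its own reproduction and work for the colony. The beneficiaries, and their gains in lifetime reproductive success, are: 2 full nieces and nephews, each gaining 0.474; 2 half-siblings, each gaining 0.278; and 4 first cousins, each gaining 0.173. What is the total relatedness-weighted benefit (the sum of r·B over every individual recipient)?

0.4625

r to a full niece or nephew = 1/4 (full aunt/uncle↔niece/nephew: two paths of length 3 through the shared grandparent pair: r = 2·(1/2)^3 = 1/4).
r to a half-sibling = 0.25 (half-sibs share one parent — one path of length 2: r = (1/2)^2 = 1/4).
r to a first cousin = 0.125 (first cousins share one grandparent pair — two paths of length 4: r = 2·(1/2)^4 = 1/8).
Summing one r·B term per recipient: 2·0.25·0.474 + 2·0.25·0.278 + 4·0.125·0.173 = 0.4625.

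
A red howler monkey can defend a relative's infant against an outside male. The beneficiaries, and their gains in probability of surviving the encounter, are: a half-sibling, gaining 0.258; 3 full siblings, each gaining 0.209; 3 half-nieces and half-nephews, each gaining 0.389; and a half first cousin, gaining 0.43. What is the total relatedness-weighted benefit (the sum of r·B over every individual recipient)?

0.55075

r to a half-sibling = 1/4 (half-sibs share one parent — one path of length 2: r = (1/2)^2 = 1/4).
r to a full sibling = 1/2 (full sibs share both parents — two paths of length 2: r = 2·(1/2)^2 = 1/2).
r to a half-niece or half-nephew = 0.125 (half-aunt/uncle↔niece/nephew: one path of length 3: r = (1/2)^3 = 1/8).
r to a half first cousin = 1/16 (half first cousins share one grandparent — one path of length 4: r = (1/2)^4 = 1/16).
Summing one r·B term per recipient: 1·0.25·0.258 + 3·0.5·0.209 + 3·0.125·0.389 + 1·0.0625·0.43 = 0.55075.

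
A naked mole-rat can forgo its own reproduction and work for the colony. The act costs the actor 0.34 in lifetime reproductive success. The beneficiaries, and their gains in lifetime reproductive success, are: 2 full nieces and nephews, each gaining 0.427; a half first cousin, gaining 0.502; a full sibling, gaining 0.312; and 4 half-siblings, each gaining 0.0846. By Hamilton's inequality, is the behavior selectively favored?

Hamilton's rule: the trait is favored when the sum of r·B over every recipient exceeds the actor's cost C.
r to a full niece or nephew = 1/4 (full aunt/uncle↔niece/nephew: two paths of length 3 through the shared grandparent pair: r = 2·(1/2)^3 = 1/4).
r to a half first cousin = 1/16 (half first cousins share one grandparent — one path of length 4: r = (1/2)^4 = 1/16).
r to a full sibling = 1/2 (full sibs share both parents — two paths of length 2: r = 2·(1/2)^2 = 1/2).
r to a half-sibling = 0.25 (half-sibs share one parent — one path of length 2: r = (1/2)^2 = 1/4).
Summing one r·B term per recipient: 2·0.25·0.427 + 1·0.0625·0.502 + 1·0.5·0.312 + 4·0.25·0.0846 = 0.485475.
0.485475 > 0.34: the indirect benefit exceeds the cost.

Yes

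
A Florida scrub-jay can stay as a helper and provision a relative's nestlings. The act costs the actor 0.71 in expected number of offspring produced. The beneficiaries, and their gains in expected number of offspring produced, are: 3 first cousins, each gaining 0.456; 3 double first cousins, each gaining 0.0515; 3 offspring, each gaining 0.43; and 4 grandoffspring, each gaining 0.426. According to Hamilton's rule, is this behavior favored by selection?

Yes

Hamilton's rule: the trait is favored when the sum of r·B over every recipient exceeds the actor's cost C.
r to a first cousin = 0.125 (first cousins share one grandparent pair — two paths of length 4: r = 2·(1/2)^4 = 1/8).
r to a double first cousin = 1/4 (double first cousins share both grandparent pairs — four paths of length 4: r = 4·(1/2)^4 = 1/4).
r to an offspring = 0.5 (one parent–offspring link: r = (1/2)^1 = 1/2).
r to a grandoffspring = 1/4 (two parent–offspring links: r = (1/2)^2 = 1/4).
Summing one r·B term per recipient: 3·0.125·0.456 + 3·0.25·0.0515 + 3·0.5·0.43 + 4·0.25·0.426 = 1.280625.
1.280625 > 0.71: the indirect benefit exceeds the cost.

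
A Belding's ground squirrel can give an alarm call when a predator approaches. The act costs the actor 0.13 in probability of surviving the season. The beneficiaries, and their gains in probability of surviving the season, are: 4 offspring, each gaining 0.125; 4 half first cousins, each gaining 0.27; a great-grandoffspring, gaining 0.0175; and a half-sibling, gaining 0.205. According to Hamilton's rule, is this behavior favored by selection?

Yes

Hamilton's rule: the trait is favored when the sum of r·B over every recipient exceeds the actor's cost C.
r to an offspring = 1/2 (one parent–offspring link: r = (1/2)^1 = 1/2).
r to a half first cousin = 1/16 (half first cousins share one grandparent — one path of length 4: r = (1/2)^4 = 1/16).
r to a great-grandoffspring = 1/8 (three parent–offspring links: r = (1/2)^3 = 1/8).
r to a half-sibling = 0.25 (half-sibs share one parent — one path of length 2: r = (1/2)^2 = 1/4).
Summing one r·B term per recipient: 4·0.5·0.125 + 4·0.0625·0.27 + 1·0.125·0.0175 + 1·0.25·0.205 = 0.3709375.
0.3709375 > 0.13: the indirect benefit exceeds the cost.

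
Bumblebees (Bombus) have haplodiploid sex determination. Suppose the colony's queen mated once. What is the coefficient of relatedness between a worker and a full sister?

Haplodiploid full sisters inherit their father's entire haploid genome identically (contributing 1/2) and on average half of their mother's contribution (1/2 · 1/2 = 1/4); r = 1/2 + 1/4 = 3/4.

0.75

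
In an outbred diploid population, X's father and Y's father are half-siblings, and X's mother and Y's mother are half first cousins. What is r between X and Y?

0.078125

With two independent routes of shared ancestry, r is the sum of the two contributions.
X and Y are related in two ways: half first cousins through their fathers (r = 1/16) and half second cousins through their mothers (r = 1/64).
r = 1/16 + 1/64 = 5/64 = 0.078125.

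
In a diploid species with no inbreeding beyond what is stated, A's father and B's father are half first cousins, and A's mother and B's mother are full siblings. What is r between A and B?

0.140625

With two independent routes of shared ancestry, r is the sum of the two contributions.
A and B are related in two ways: half second cousins through their fathers (r = 1/64) and first cousins through their mothers (r = 1/8).
r = 1/64 + 1/8 = 0.140625.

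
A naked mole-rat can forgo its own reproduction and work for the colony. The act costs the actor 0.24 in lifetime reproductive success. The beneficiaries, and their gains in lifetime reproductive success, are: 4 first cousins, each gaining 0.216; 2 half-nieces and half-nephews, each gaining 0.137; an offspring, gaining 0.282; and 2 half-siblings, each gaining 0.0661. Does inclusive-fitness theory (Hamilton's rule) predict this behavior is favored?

Yes

Hamilton's rule: the trait is favored when the sum of r·B over every recipient exceeds the actor's cost C.
r to a first cousin = 0.125 (first cousins share one grandparent pair — two paths of length 4: r = 2·(1/2)^4 = 1/8).
r to a half-niece or half-nephew = 0.125 (half-aunt/uncle↔niece/nephew: one path of length 3: r = (1/2)^3 = 1/8).
r to an offspring = 1/2 (one parent–offspring link: r = (1/2)^1 = 1/2).
r to a half-sibling = 1/4 (half-sibs share one parent — one path of length 2: r = (1/2)^2 = 1/4).
Summing one r·B term per recipient: 4·0.125·0.216 + 2·0.125·0.137 + 1·0.5·0.282 + 2·0.25·0.0661 = 0.3163.
0.3163 > 0.24: the indirect benefit exceeds the cost.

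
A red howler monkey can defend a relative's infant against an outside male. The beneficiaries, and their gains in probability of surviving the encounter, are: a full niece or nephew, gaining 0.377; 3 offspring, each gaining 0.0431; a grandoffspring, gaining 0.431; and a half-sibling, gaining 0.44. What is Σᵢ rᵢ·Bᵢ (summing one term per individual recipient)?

r to a full niece or nephew = 1/4 (full aunt/uncle↔niece/nephew: two paths of length 3 through the shared grandparent pair: r = 2·(1/2)^3 = 1/4).
r to an offspring = 0.5 (one parent–offspring link: r = (1/2)^1 = 1/2).
r to a grandoffspring = 0.25 (two parent–offspring links: r = (1/2)^2 = 1/4).
r to a half-sibling = 1/4 (half-sibs share one parent — one path of length 2: r = (1/2)^2 = 1/4).
Summing one r·B term per recipient: 1·0.25·0.377 + 3·0.5·0.0431 + 1·0.25·0.431 + 1·0.25·0.44 = 0.37665.

0.37665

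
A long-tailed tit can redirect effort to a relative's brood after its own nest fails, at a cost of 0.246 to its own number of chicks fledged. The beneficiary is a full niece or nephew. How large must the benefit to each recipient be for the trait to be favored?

r to a full niece or nephew = 1/4 (full aunt/uncle↔niece/nephew: two paths of length 3 through the shared grandparent pair: r = 2·(1/2)^3 = 1/4).
Hamilton's rule with n recipients of equal r: n·r·B > C, so B > C/(n·r) = 0.246/(1·0.25) = 0.984.

0.984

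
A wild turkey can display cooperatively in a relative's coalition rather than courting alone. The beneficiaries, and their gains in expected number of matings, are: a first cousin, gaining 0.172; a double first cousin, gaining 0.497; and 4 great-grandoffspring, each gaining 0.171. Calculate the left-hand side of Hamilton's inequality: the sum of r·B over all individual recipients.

0.23125

r to a first cousin = 1/8 (first cousins share one grandparent pair — two paths of length 4: r = 2·(1/2)^4 = 1/8).
r to a double first cousin = 1/4 (double first cousins share both grandparent pairs — four paths of length 4: r = 4·(1/2)^4 = 1/4).
r to a great-grandoffspring = 0.125 (three parent–offspring links: r = (1/2)^3 = 1/8).
Summing one r·B term per recipient: 1·0.125·0.172 + 1·0.25·0.497 + 4·0.125·0.171 = 0.23125.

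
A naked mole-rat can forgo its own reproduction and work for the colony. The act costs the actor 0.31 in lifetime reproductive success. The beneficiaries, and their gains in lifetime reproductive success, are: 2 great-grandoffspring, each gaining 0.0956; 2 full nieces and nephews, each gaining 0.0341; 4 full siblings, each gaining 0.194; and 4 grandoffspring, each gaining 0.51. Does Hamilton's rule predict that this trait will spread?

Hamilton's rule: the trait is favored when the sum of r·B over every recipient exceeds the actor's cost C.
r to a great-grandoffspring = 1/8 (three parent–offspring links: r = (1/2)^3 = 1/8).
r to a full niece or nephew = 1/4 (full aunt/uncle↔niece/nephew: two paths of length 3 through the shared grandparent pair: r = 2·(1/2)^3 = 1/4).
r to a full sibling = 0.5 (full sibs share both parents — two paths of length 2: r = 2·(1/2)^2 = 1/2).
r to a grandoffspring = 0.25 (two parent–offspring links: r = (1/2)^2 = 1/4).
Summing one r·B term per recipient: 2·0.125·0.0956 + 2·0.25·0.0341 + 4·0.5·0.194 + 4·0.25·0.51 = 0.93895.
0.93895 > 0.31: the indirect benefit exceeds the cost.

Yes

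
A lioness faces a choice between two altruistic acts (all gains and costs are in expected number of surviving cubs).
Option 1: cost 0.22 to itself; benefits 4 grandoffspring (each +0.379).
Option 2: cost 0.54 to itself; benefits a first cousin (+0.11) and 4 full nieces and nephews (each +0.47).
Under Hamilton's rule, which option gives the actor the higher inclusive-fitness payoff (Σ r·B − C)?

Option 1: r to a grandoffspring = 0.25.
Option 1: Σ r·B − C = (4·0.25·0.379) − 0.22 = 0.159.
Option 2: r to a first cousin = 0.125.
Option 2: r to a full niece or nephew = 0.25.
Option 2: Σ r·B − C = (1·0.125·0.11 + 4·0.25·0.47) − 0.54 = -0.05625.
Option 1 has the higher net inclusive-fitness payoff.

Option 1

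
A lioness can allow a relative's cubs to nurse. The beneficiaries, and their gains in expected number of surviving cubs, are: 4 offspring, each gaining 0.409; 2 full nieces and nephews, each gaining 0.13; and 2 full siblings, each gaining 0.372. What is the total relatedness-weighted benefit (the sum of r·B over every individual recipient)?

1.255

r to an offspring = 0.5 (one parent–offspring link: r = (1/2)^1 = 1/2).
r to a full niece or nephew = 1/4 (full aunt/uncle↔niece/nephew: two paths of length 3 through the shared grandparent pair: r = 2·(1/2)^3 = 1/4).
r to a full sibling = 0.5 (full sibs share both parents — two paths of length 2: r = 2·(1/2)^2 = 1/2).
Summing one r·B term per recipient: 4·0.5·0.409 + 2·0.25·0.13 + 2·0.5·0.372 = 1.255.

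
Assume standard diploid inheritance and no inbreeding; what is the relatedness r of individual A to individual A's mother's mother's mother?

Each parent–offspring link contributes a factor of 1/2, and independent paths through distinct common ancestors add.
Three parent–offspring links: r = (1/2)^3 = 1/8.

0.125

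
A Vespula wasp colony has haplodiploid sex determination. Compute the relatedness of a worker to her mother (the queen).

One meiotic link between diploid queen and diploid daughter: r = 1/2.

0.5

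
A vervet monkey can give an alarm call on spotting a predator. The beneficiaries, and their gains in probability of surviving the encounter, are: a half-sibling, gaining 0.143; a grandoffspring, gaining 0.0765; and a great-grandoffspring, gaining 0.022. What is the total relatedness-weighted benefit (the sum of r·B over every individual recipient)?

0.057625

r to a half-sibling = 0.25 (half-sibs share one parent — one path of length 2: r = (1/2)^2 = 1/4).
r to a grandoffspring = 0.25 (two parent–offspring links: r = (1/2)^2 = 1/4).
r to a great-grandoffspring = 0.125 (three parent–offspring links: r = (1/2)^3 = 1/8).
Summing one r·B term per recipient: 1·0.25·0.143 + 1·0.25·0.0765 + 1·0.125·0.022 = 0.057625.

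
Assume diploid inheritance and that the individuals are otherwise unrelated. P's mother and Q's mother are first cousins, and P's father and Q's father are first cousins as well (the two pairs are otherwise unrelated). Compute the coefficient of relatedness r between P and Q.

Independent pedigree routes through distinct common ancestors add.
P and Q are related in two ways: second cousins through their mothers (r = 1/32) and second cousins through their fathers (r = 1/32).
r = 1/32 + 1/32 = 1/16 = 0.0625.

0.0625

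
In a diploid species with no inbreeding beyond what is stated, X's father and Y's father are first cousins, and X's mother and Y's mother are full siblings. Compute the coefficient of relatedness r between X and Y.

Wright's path rule: contributions from independent ancestry routes add.
X and Y are related in two ways: second cousins through their fathers (r = 1/32) and first cousins through their mothers (r = 1/8).
r = 1/32 + 1/8 = 0.15625.

0.15625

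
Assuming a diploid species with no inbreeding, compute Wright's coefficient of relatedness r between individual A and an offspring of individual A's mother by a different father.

0.25

Each parent–offspring link contributes a factor of 1/2, and independent paths through distinct common ancestors add.
Half-sibs share one parent — one path of length 2: r = (1/2)^2 = 1/4.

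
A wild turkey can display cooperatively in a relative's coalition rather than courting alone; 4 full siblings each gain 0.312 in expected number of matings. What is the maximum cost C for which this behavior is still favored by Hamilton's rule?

0.624

r to a full sibling = 0.5 (full sibs share both parents — two paths of length 2: r = 2·(1/2)^2 = 1/2).
Hamilton's rule: n·r·B > C, so the trait is favored while C < n·r·B = 4·0.5·0.312 = 0.624.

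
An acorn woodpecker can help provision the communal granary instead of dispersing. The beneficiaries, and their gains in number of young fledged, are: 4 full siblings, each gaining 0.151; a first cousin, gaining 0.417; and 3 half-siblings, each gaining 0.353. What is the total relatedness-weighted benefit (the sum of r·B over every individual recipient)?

r to a full sibling = 1/2 (full sibs share both parents — two paths of length 2: r = 2·(1/2)^2 = 1/2).
r to a first cousin = 1/8 (first cousins share one grandparent pair — two paths of length 4: r = 2·(1/2)^4 = 1/8).
r to a half-sibling = 1/4 (half-sibs share one parent — one path of length 2: r = (1/2)^2 = 1/4).
Summing one r·B term per recipient: 4·0.5·0.151 + 1·0.125·0.417 + 3·0.25·0.353 = 0.618875.

0.618875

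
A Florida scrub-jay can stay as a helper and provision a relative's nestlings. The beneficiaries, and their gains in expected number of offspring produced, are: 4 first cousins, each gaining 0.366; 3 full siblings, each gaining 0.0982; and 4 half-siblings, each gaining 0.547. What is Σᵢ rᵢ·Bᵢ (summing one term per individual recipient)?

r to a first cousin = 1/8 (first cousins share one grandparent pair — two paths of length 4: r = 2·(1/2)^4 = 1/8).
r to a full sibling = 0.5 (full sibs share both parents — two paths of length 2: r = 2·(1/2)^2 = 1/2).
r to a half-sibling = 1/4 (half-sibs share one parent — one path of length 2: r = (1/2)^2 = 1/4).
Summing one r·B term per recipient: 4·0.125·0.366 + 3·0.5·0.0982 + 4·0.25·0.547 = 0.8773.

0.8773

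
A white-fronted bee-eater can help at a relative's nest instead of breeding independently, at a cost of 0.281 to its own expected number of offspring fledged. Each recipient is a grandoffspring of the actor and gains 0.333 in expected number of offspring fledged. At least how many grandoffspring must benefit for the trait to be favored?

4

r to a grandoffspring = 0.25 (two parent–offspring links: r = (1/2)^2 = 1/4).
Hamilton's rule: n·r·B > C  ⇒  n > C/(r·B) = 0.281/(0.25·0.333) = 3.375.
The smallest integer exceeding 3.375 is 4.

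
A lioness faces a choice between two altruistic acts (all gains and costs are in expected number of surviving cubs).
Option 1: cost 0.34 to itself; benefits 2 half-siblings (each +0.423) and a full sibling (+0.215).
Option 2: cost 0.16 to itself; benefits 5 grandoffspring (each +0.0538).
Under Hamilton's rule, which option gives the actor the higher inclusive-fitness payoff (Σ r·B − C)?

Option 1: r to a half-sibling = 0.25.
Option 1: r to a full sibling = 0.5.
Option 1: Σ r·B − C = (2·0.25·0.423 + 1·0.5·0.215) − 0.34 = -0.021.
Option 2: r to a grandoffspring = 0.25.
Option 2: Σ r·B − C = (5·0.25·0.0538) − 0.16 = -0.09275.
Option 1 has the higher net inclusive-fitness payoff.

Option 1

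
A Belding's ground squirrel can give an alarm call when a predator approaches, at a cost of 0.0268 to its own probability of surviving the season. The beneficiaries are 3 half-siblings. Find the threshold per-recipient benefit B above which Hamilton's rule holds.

0.0357

r to a half-sibling = 0.25 (half-sibs share one parent — one path of length 2: r = (1/2)^2 = 1/4).
Hamilton's rule with n recipients of equal r: n·r·B > C, so B > C/(n·r) = 0.0268/(3·0.25) = 0.0357.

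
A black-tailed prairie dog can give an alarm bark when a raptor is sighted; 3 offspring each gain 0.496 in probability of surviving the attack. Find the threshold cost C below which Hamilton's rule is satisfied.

r to an offspring = 0.5 (one parent–offspring link: r = (1/2)^1 = 1/2).
Hamilton's rule: n·r·B > C, so the trait is favored while C < n·r·B = 3·0.5·0.496 = 0.744.

0.744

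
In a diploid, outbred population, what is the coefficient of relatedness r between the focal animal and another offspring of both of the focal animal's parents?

0.5

Each parent–offspring link contributes a factor of 1/2, and independent paths through distinct common ancestors add.
Full sibs share both parents — two paths of length 2: r = 2·(1/2)^2 = 1/2.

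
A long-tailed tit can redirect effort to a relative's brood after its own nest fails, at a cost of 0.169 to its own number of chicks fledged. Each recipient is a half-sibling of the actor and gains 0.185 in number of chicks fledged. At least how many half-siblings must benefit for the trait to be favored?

4

r to a half-sibling = 0.25 (half-sibs share one parent — one path of length 2: r = (1/2)^2 = 1/4).
Hamilton's rule: n·r·B > C  ⇒  n > C/(r·B) = 0.169/(0.25·0.185) = 3.654.
The smallest integer exceeding 3.654 is 4.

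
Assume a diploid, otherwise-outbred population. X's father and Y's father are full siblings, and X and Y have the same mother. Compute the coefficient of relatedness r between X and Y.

0.375

With two independent routes of shared ancestry, r is the sum of the two contributions.
X and Y are related in two ways: first cousins through their fathers (r = 1/8) and half-sibs through their shared mother (r = 1/4).
r = 1/8 + 1/4 = 0.375.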